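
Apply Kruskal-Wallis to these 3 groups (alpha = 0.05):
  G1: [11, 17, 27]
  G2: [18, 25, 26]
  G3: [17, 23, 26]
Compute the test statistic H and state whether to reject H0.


Step 1: Combine all N = 9 observations and assign midranks.
sorted (value, group, rank): (11,G1,1), (17,G1,2.5), (17,G3,2.5), (18,G2,4), (23,G3,5), (25,G2,6), (26,G2,7.5), (26,G3,7.5), (27,G1,9)
Step 2: Sum ranks within each group.
R_1 = 12.5 (n_1 = 3)
R_2 = 17.5 (n_2 = 3)
R_3 = 15 (n_3 = 3)
Step 3: H = 12/(N(N+1)) * sum(R_i^2/n_i) - 3(N+1)
     = 12/(9*10) * (12.5^2/3 + 17.5^2/3 + 15^2/3) - 3*10
     = 0.133333 * 229.167 - 30
     = 0.555556.
Step 4: Ties present; correction factor C = 1 - 12/(9^3 - 9) = 0.983333. Corrected H = 0.555556 / 0.983333 = 0.564972.
Step 5: Under H0, H ~ chi^2(2); p-value = 0.753907.
Step 6: alpha = 0.05. fail to reject H0.

H = 0.5650, df = 2, p = 0.753907, fail to reject H0.


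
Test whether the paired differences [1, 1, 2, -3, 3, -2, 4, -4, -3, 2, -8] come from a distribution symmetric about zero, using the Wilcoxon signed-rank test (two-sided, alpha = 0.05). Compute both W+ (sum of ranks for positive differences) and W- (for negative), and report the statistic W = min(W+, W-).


Step 1: Drop any zero differences (none here) and take |d_i|.
|d| = [1, 1, 2, 3, 3, 2, 4, 4, 3, 2, 8]
Step 2: Midrank |d_i| (ties get averaged ranks).
ranks: |1|->1.5, |1|->1.5, |2|->4, |3|->7, |3|->7, |2|->4, |4|->9.5, |4|->9.5, |3|->7, |2|->4, |8|->11
Step 3: Attach original signs; sum ranks with positive sign and with negative sign.
W+ = 1.5 + 1.5 + 4 + 7 + 9.5 + 4 = 27.5
W- = 7 + 4 + 9.5 + 7 + 11 = 38.5
(Check: W+ + W- = 66 should equal n(n+1)/2 = 66.)
Step 4: Test statistic W = min(W+, W-) = 27.5.
Step 5: Ties in |d|, so use the tie-corrected normal approximation.
        E[W] = n(n+1)/4 = 11*12/4 = 33.
        Tie groups: |d|=1 (t=2), |d|=2 (t=3), |d|=3 (t=3), |d|=4 (t=2); sum(t^3 - t) = 60.
        Var[W] = n(n+1)(2n+1)/24 - sum(t^3-t)/48 = 3036/24 - 60/48 = 125.25.
        z = (W - E[W]) / sqrt(Var[W]) = (27.5 - 33) / 11.1915 = -0.4914.
        Two-sided p = 2*Phi(z) = 0.623113.
Step 6: alpha = 0.05. fail to reject H0.

W+ = 27.5, W- = 38.5, W = min = 27.5, p = 0.623113, fail to reject H0.


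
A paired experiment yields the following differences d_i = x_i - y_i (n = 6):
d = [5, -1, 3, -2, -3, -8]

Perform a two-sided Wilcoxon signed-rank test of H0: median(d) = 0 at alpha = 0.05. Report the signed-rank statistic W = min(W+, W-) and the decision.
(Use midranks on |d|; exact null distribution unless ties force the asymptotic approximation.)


Step 1: Drop any zero differences (none here) and take |d_i|.
|d| = [5, 1, 3, 2, 3, 8]
Step 2: Midrank |d_i| (ties get averaged ranks).
ranks: |5|->5, |1|->1, |3|->3.5, |2|->2, |3|->3.5, |8|->6
Step 3: Attach original signs; sum ranks with positive sign and with negative sign.
W+ = 5 + 3.5 = 8.5
W- = 1 + 2 + 3.5 + 6 = 12.5
(Check: W+ + W- = 21 should equal n(n+1)/2 = 21.)
Step 4: Test statistic W = min(W+, W-) = 8.5.
Step 5: Ties in |d|, so use the tie-corrected normal approximation.
        E[W] = n(n+1)/4 = 6*7/4 = 10.5.
        Tie groups: |d|=3 (t=2); sum(t^3 - t) = 6.
        Var[W] = n(n+1)(2n+1)/24 - sum(t^3-t)/48 = 546/24 - 6/48 = 22.625.
        z = (W - E[W]) / sqrt(Var[W]) = (8.5 - 10.5) / 4.7566 = -0.4205.
        Two-sided p = 2*Phi(z) = 0.674142.
Step 6: alpha = 0.05. fail to reject H0.

W+ = 8.5, W- = 12.5, W = min = 8.5, p = 0.674142, fail to reject H0.


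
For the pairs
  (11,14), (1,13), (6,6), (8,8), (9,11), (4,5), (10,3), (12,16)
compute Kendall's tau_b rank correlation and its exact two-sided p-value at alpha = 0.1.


Step 1: Enumerate the 28 unordered pairs (i,j) with i<j and classify each by sign(x_j-x_i) * sign(y_j-y_i).
  (1,2):dx=-10,dy=-1->C; (1,3):dx=-5,dy=-8->C; (1,4):dx=-3,dy=-6->C; (1,5):dx=-2,dy=-3->C
  (1,6):dx=-7,dy=-9->C; (1,7):dx=-1,dy=-11->C; (1,8):dx=+1,dy=+2->C; (2,3):dx=+5,dy=-7->D
  (2,4):dx=+7,dy=-5->D; (2,5):dx=+8,dy=-2->D; (2,6):dx=+3,dy=-8->D; (2,7):dx=+9,dy=-10->D
  (2,8):dx=+11,dy=+3->C; (3,4):dx=+2,dy=+2->C; (3,5):dx=+3,dy=+5->C; (3,6):dx=-2,dy=-1->C
  (3,7):dx=+4,dy=-3->D; (3,8):dx=+6,dy=+10->C; (4,5):dx=+1,dy=+3->C; (4,6):dx=-4,dy=-3->C
  (4,7):dx=+2,dy=-5->D; (4,8):dx=+4,dy=+8->C; (5,6):dx=-5,dy=-6->C; (5,7):dx=+1,dy=-8->D
  (5,8):dx=+3,dy=+5->C; (6,7):dx=+6,dy=-2->D; (6,8):dx=+8,dy=+11->C; (7,8):dx=+2,dy=+13->C
Step 2: C = 19, D = 9, total pairs = 28.
Step 3: tau = (C - D)/(n(n-1)/2) = (19 - 9)/28 = 0.357143.
Step 4: Exact two-sided p-value (enumerate n! = 40320 permutations of y under H0): p = 0.275099.
Step 5: alpha = 0.1. fail to reject H0.

tau_b = 0.3571 (C=19, D=9), p = 0.275099, fail to reject H0.


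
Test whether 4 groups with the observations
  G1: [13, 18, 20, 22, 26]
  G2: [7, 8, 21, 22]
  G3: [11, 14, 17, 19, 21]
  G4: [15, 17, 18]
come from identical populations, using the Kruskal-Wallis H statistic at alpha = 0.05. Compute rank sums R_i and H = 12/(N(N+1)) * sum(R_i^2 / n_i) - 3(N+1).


Step 1: Combine all N = 17 observations and assign midranks.
sorted (value, group, rank): (7,G2,1), (8,G2,2), (11,G3,3), (13,G1,4), (14,G3,5), (15,G4,6), (17,G3,7.5), (17,G4,7.5), (18,G1,9.5), (18,G4,9.5), (19,G3,11), (20,G1,12), (21,G2,13.5), (21,G3,13.5), (22,G1,15.5), (22,G2,15.5), (26,G1,17)
Step 2: Sum ranks within each group.
R_1 = 58 (n_1 = 5)
R_2 = 32 (n_2 = 4)
R_3 = 40 (n_3 = 5)
R_4 = 23 (n_4 = 3)
Step 3: H = 12/(N(N+1)) * sum(R_i^2/n_i) - 3(N+1)
     = 12/(17*18) * (58^2/5 + 32^2/4 + 40^2/5 + 23^2/3) - 3*18
     = 0.039216 * 1425.13 - 54
     = 1.887582.
Step 4: Ties present; correction factor C = 1 - 24/(17^3 - 17) = 0.995098. Corrected H = 1.887582 / 0.995098 = 1.896880.
Step 5: Under H0, H ~ chi^2(3); p-value = 0.594083.
Step 6: alpha = 0.05. fail to reject H0.

H = 1.8969, df = 3, p = 0.594083, fail to reject H0.


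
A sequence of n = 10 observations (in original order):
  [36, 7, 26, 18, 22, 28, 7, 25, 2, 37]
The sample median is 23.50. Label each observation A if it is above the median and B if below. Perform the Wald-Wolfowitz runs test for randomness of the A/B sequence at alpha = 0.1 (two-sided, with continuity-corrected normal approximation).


Step 1: Compute median = 23.50; label A = above, B = below.
Labels in order: ABABBABABA  (n_A = 5, n_B = 5)
Step 2: Count runs R = 9.
Step 3: Under H0 (random ordering), E[R] = 2*n_A*n_B/(n_A+n_B) + 1 = 2*5*5/10 + 1 = 6.0000.
        Var[R] = 2*n_A*n_B*(2*n_A*n_B - n_A - n_B) / ((n_A+n_B)^2 * (n_A+n_B-1)) = 2000/900 = 2.2222.
        SD[R] = 1.4907.
Step 4: Continuity-corrected z = (R - 0.5 - E[R]) / SD[R] = (9 - 0.5 - 6.0000) / 1.4907 = 1.6771.
Step 5: Two-sided p-value via normal approximation = 2*(1 - Phi(|z|)) = 0.093533.
Step 6: alpha = 0.1. reject H0.

R = 9, z = 1.6771, p = 0.093533, reject H0.


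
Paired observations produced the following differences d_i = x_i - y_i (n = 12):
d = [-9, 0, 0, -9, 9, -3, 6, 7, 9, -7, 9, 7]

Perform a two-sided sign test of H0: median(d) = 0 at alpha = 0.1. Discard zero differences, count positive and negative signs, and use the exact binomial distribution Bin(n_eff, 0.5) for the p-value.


Step 1: Discard zero differences. Original n = 12; n_eff = number of nonzero differences = 10.
Nonzero differences (with sign): -9, -9, +9, -3, +6, +7, +9, -7, +9, +7
Step 2: Count signs: positive = 6, negative = 4.
Step 3: Under H0: P(positive) = 0.5, so the number of positives S ~ Bin(10, 0.5).
Step 4: Two-sided exact p-value = sum of Bin(10,0.5) probabilities at or below the observed probability = 0.753906.
Step 5: alpha = 0.1. fail to reject H0.

n_eff = 10, pos = 6, neg = 4, p = 0.753906, fail to reject H0.


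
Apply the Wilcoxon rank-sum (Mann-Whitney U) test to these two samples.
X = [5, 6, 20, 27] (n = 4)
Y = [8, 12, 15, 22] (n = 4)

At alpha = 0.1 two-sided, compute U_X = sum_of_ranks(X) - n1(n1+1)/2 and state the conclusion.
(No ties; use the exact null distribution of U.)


Step 1: Combine and sort all 8 observations; assign midranks.
sorted (value, group): (5,X), (6,X), (8,Y), (12,Y), (15,Y), (20,X), (22,Y), (27,X)
ranks: 5->1, 6->2, 8->3, 12->4, 15->5, 20->6, 22->7, 27->8
Step 2: Rank sum for X: R1 = 1 + 2 + 6 + 8 = 17.
Step 3: U_X = R1 - n1(n1+1)/2 = 17 - 4*5/2 = 17 - 10 = 7.
       U_Y = n1*n2 - U_X = 16 - 7 = 9.
Step 4: No ties, so the exact null distribution of U (based on enumerating the C(8,4) = 70 equally likely rank assignments) gives the two-sided p-value.
Step 5: p-value = 0.885714; compare to alpha = 0.1. fail to reject H0.

U_X = 7, p = 0.885714, fail to reject H0 at alpha = 0.1.


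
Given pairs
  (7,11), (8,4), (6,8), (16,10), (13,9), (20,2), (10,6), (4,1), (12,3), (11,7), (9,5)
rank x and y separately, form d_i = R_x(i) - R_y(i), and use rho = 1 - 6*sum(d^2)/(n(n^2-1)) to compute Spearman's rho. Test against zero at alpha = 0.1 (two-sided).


Step 1: Rank x and y separately (midranks; no ties here).
rank(x): 7->3, 8->4, 6->2, 16->10, 13->9, 20->11, 10->6, 4->1, 12->8, 11->7, 9->5
rank(y): 11->11, 4->4, 8->8, 10->10, 9->9, 2->2, 6->6, 1->1, 3->3, 7->7, 5->5
Step 2: d_i = R_x(i) - R_y(i); compute d_i^2.
  (3-11)^2=64, (4-4)^2=0, (2-8)^2=36, (10-10)^2=0, (9-9)^2=0, (11-2)^2=81, (6-6)^2=0, (1-1)^2=0, (8-3)^2=25, (7-7)^2=0, (5-5)^2=0
sum(d^2) = 206.
Step 3: rho = 1 - 6*206 / (11*(11^2 - 1)) = 1 - 1236/1320 = 0.063636.
Step 4: Under H0, t = rho * sqrt((n-2)/(1-rho^2)) = 0.1913 ~ t(9).
Step 5: Two-sided p-value from the t-distribution with 9 df = 0.852539.
Step 6: alpha = 0.1. fail to reject H0.

rho = 0.0636, p = 0.852539, fail to reject H0 at alpha = 0.1.


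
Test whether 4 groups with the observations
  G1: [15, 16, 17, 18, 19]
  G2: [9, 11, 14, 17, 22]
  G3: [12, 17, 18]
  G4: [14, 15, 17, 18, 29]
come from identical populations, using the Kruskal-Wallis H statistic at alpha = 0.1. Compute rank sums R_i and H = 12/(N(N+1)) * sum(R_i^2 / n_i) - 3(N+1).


Step 1: Combine all N = 18 observations and assign midranks.
sorted (value, group, rank): (9,G2,1), (11,G2,2), (12,G3,3), (14,G2,4.5), (14,G4,4.5), (15,G1,6.5), (15,G4,6.5), (16,G1,8), (17,G1,10.5), (17,G2,10.5), (17,G3,10.5), (17,G4,10.5), (18,G1,14), (18,G3,14), (18,G4,14), (19,G1,16), (22,G2,17), (29,G4,18)
Step 2: Sum ranks within each group.
R_1 = 55 (n_1 = 5)
R_2 = 35 (n_2 = 5)
R_3 = 27.5 (n_3 = 3)
R_4 = 53.5 (n_4 = 5)
Step 3: H = 12/(N(N+1)) * sum(R_i^2/n_i) - 3(N+1)
     = 12/(18*19) * (55^2/5 + 35^2/5 + 27.5^2/3 + 53.5^2/5) - 3*19
     = 0.035088 * 1674.53 - 57
     = 1.755556.
Step 4: Ties present; correction factor C = 1 - 96/(18^3 - 18) = 0.983488. Corrected H = 1.755556 / 0.983488 = 1.785030.
Step 5: Under H0, H ~ chi^2(3); p-value = 0.618198.
Step 6: alpha = 0.1. fail to reject H0.

H = 1.7850, df = 3, p = 0.618198, fail to reject H0.


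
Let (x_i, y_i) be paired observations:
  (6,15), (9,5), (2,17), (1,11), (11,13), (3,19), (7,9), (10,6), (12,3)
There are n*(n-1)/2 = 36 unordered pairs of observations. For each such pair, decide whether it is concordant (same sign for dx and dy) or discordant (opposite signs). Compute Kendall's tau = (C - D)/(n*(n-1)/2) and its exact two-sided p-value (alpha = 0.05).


Step 1: Enumerate the 36 unordered pairs (i,j) with i<j and classify each by sign(x_j-x_i) * sign(y_j-y_i).
  (1,2):dx=+3,dy=-10->D; (1,3):dx=-4,dy=+2->D; (1,4):dx=-5,dy=-4->C; (1,5):dx=+5,dy=-2->D
  (1,6):dx=-3,dy=+4->D; (1,7):dx=+1,dy=-6->D; (1,8):dx=+4,dy=-9->D; (1,9):dx=+6,dy=-12->D
  (2,3):dx=-7,dy=+12->D; (2,4):dx=-8,dy=+6->D; (2,5):dx=+2,dy=+8->C; (2,6):dx=-6,dy=+14->D
  (2,7):dx=-2,dy=+4->D; (2,8):dx=+1,dy=+1->C; (2,9):dx=+3,dy=-2->D; (3,4):dx=-1,dy=-6->C
  (3,5):dx=+9,dy=-4->D; (3,6):dx=+1,dy=+2->C; (3,7):dx=+5,dy=-8->D; (3,8):dx=+8,dy=-11->D
  (3,9):dx=+10,dy=-14->D; (4,5):dx=+10,dy=+2->C; (4,6):dx=+2,dy=+8->C; (4,7):dx=+6,dy=-2->D
  (4,8):dx=+9,dy=-5->D; (4,9):dx=+11,dy=-8->D; (5,6):dx=-8,dy=+6->D; (5,7):dx=-4,dy=-4->C
  (5,8):dx=-1,dy=-7->C; (5,9):dx=+1,dy=-10->D; (6,7):dx=+4,dy=-10->D; (6,8):dx=+7,dy=-13->D
  (6,9):dx=+9,dy=-16->D; (7,8):dx=+3,dy=-3->D; (7,9):dx=+5,dy=-6->D; (8,9):dx=+2,dy=-3->D
Step 2: C = 9, D = 27, total pairs = 36.
Step 3: tau = (C - D)/(n(n-1)/2) = (9 - 27)/36 = -0.500000.
Step 4: Exact two-sided p-value (enumerate n! = 362880 permutations of y under H0): p = 0.075176.
Step 5: alpha = 0.05. fail to reject H0.

tau_b = -0.5000 (C=9, D=27), p = 0.075176, fail to reject H0.


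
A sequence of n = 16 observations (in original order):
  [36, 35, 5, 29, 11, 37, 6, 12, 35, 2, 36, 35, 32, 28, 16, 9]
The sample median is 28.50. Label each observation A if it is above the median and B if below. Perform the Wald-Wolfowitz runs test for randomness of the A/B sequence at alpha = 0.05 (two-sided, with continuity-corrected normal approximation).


Step 1: Compute median = 28.50; label A = above, B = below.
Labels in order: AABABABBABAAABBB  (n_A = 8, n_B = 8)
Step 2: Count runs R = 10.
Step 3: Under H0 (random ordering), E[R] = 2*n_A*n_B/(n_A+n_B) + 1 = 2*8*8/16 + 1 = 9.0000.
        Var[R] = 2*n_A*n_B*(2*n_A*n_B - n_A - n_B) / ((n_A+n_B)^2 * (n_A+n_B-1)) = 14336/3840 = 3.7333.
        SD[R] = 1.9322.
Step 4: Continuity-corrected z = (R - 0.5 - E[R]) / SD[R] = (10 - 0.5 - 9.0000) / 1.9322 = 0.2588.
Step 5: Two-sided p-value via normal approximation = 2*(1 - Phi(|z|)) = 0.795809.
Step 6: alpha = 0.05. fail to reject H0.

R = 10, z = 0.2588, p = 0.795809, fail to reject H0.


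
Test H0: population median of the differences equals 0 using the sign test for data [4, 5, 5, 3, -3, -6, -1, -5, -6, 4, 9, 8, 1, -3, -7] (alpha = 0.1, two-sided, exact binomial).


Step 1: Discard zero differences. Original n = 15; n_eff = number of nonzero differences = 15.
Nonzero differences (with sign): +4, +5, +5, +3, -3, -6, -1, -5, -6, +4, +9, +8, +1, -3, -7
Step 2: Count signs: positive = 8, negative = 7.
Step 3: Under H0: P(positive) = 0.5, so the number of positives S ~ Bin(15, 0.5).
Step 4: Two-sided exact p-value = sum of Bin(15,0.5) probabilities at or below the observed probability = 1.000000.
Step 5: alpha = 0.1. fail to reject H0.

n_eff = 15, pos = 8, neg = 7, p = 1.000000, fail to reject H0.


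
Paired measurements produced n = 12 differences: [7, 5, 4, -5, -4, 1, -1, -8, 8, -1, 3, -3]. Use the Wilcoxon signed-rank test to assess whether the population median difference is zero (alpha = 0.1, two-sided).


Step 1: Drop any zero differences (none here) and take |d_i|.
|d| = [7, 5, 4, 5, 4, 1, 1, 8, 8, 1, 3, 3]
Step 2: Midrank |d_i| (ties get averaged ranks).
ranks: |7|->10, |5|->8.5, |4|->6.5, |5|->8.5, |4|->6.5, |1|->2, |1|->2, |8|->11.5, |8|->11.5, |1|->2, |3|->4.5, |3|->4.5
Step 3: Attach original signs; sum ranks with positive sign and with negative sign.
W+ = 10 + 8.5 + 6.5 + 2 + 11.5 + 4.5 = 43
W- = 8.5 + 6.5 + 2 + 11.5 + 2 + 4.5 = 35
(Check: W+ + W- = 78 should equal n(n+1)/2 = 78.)
Step 4: Test statistic W = min(W+, W-) = 35.
Step 5: Ties in |d|, so use the tie-corrected normal approximation.
        E[W] = n(n+1)/4 = 12*13/4 = 39.
        Tie groups: |d|=1 (t=3), |d|=3 (t=2), |d|=4 (t=2), |d|=5 (t=2), |d|=8 (t=2); sum(t^3 - t) = 48.
        Var[W] = n(n+1)(2n+1)/24 - sum(t^3-t)/48 = 3900/24 - 48/48 = 161.5.
        z = (W - E[W]) / sqrt(Var[W]) = (35 - 39) / 12.7083 = -0.3148.
        Two-sided p = 2*Phi(z) = 0.752947.
Step 6: alpha = 0.1. fail to reject H0.

W+ = 43, W- = 35, W = min = 35, p = 0.752947, fail to reject H0.


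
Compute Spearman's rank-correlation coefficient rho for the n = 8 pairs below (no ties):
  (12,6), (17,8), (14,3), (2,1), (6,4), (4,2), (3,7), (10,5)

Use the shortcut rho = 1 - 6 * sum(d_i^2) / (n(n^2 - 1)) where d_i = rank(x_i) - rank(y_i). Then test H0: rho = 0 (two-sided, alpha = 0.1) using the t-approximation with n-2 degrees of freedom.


Step 1: Rank x and y separately (midranks; no ties here).
rank(x): 12->6, 17->8, 14->7, 2->1, 6->4, 4->3, 3->2, 10->5
rank(y): 6->6, 8->8, 3->3, 1->1, 4->4, 2->2, 7->7, 5->5
Step 2: d_i = R_x(i) - R_y(i); compute d_i^2.
  (6-6)^2=0, (8-8)^2=0, (7-3)^2=16, (1-1)^2=0, (4-4)^2=0, (3-2)^2=1, (2-7)^2=25, (5-5)^2=0
sum(d^2) = 42.
Step 3: rho = 1 - 6*42 / (8*(8^2 - 1)) = 1 - 252/504 = 0.500000.
Step 4: Under H0, t = rho * sqrt((n-2)/(1-rho^2)) = 1.4142 ~ t(6).
Step 5: Two-sided p-value from the t-distribution with 6 df = 0.207031.
Step 6: alpha = 0.1. fail to reject H0.

rho = 0.5000, p = 0.207031, fail to reject H0 at alpha = 0.1.


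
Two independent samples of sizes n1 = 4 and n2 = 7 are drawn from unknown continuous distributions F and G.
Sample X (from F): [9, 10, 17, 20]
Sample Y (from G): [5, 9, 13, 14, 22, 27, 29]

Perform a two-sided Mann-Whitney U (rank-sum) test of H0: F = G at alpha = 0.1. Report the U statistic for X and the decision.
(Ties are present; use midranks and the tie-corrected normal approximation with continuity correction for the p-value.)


Step 1: Combine and sort all 11 observations; assign midranks.
sorted (value, group): (5,Y), (9,X), (9,Y), (10,X), (13,Y), (14,Y), (17,X), (20,X), (22,Y), (27,Y), (29,Y)
ranks: 5->1, 9->2.5, 9->2.5, 10->4, 13->5, 14->6, 17->7, 20->8, 22->9, 27->10, 29->11
Step 2: Rank sum for X: R1 = 2.5 + 4 + 7 + 8 = 21.5.
Step 3: U_X = R1 - n1(n1+1)/2 = 21.5 - 4*5/2 = 21.5 - 10 = 11.5.
       U_Y = n1*n2 - U_X = 28 - 11.5 = 16.5.
Step 4: Ties are present, so use the tie-corrected normal approximation (with continuity correction) for the p-value.
Step 5: p-value = 0.704817; compare to alpha = 0.1. fail to reject H0.

U_X = 11.5, p = 0.704817, fail to reject H0 at alpha = 0.1.


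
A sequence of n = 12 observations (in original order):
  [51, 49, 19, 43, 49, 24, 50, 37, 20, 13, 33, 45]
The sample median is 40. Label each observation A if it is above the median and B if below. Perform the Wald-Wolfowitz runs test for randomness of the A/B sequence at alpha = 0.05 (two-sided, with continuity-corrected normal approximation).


Step 1: Compute median = 40; label A = above, B = below.
Labels in order: AABAABABBBBA  (n_A = 6, n_B = 6)
Step 2: Count runs R = 7.
Step 3: Under H0 (random ordering), E[R] = 2*n_A*n_B/(n_A+n_B) + 1 = 2*6*6/12 + 1 = 7.0000.
        Var[R] = 2*n_A*n_B*(2*n_A*n_B - n_A - n_B) / ((n_A+n_B)^2 * (n_A+n_B-1)) = 4320/1584 = 2.7273.
        SD[R] = 1.6514.
Step 4: R = E[R], so z = 0 with no continuity correction.
Step 5: Two-sided p-value via normal approximation = 2*(1 - Phi(|z|)) = 1.000000.
Step 6: alpha = 0.05. fail to reject H0.

R = 7, z = 0.0000, p = 1.000000, fail to reject H0.


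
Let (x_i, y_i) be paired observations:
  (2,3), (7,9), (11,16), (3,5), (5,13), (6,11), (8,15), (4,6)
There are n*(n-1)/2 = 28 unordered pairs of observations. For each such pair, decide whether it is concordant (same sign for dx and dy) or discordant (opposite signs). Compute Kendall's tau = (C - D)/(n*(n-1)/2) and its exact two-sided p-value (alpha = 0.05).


Step 1: Enumerate the 28 unordered pairs (i,j) with i<j and classify each by sign(x_j-x_i) * sign(y_j-y_i).
  (1,2):dx=+5,dy=+6->C; (1,3):dx=+9,dy=+13->C; (1,4):dx=+1,dy=+2->C; (1,5):dx=+3,dy=+10->C
  (1,6):dx=+4,dy=+8->C; (1,7):dx=+6,dy=+12->C; (1,8):dx=+2,dy=+3->C; (2,3):dx=+4,dy=+7->C
  (2,4):dx=-4,dy=-4->C; (2,5):dx=-2,dy=+4->D; (2,6):dx=-1,dy=+2->D; (2,7):dx=+1,dy=+6->C
  (2,8):dx=-3,dy=-3->C; (3,4):dx=-8,dy=-11->C; (3,5):dx=-6,dy=-3->C; (3,6):dx=-5,dy=-5->C
  (3,7):dx=-3,dy=-1->C; (3,8):dx=-7,dy=-10->C; (4,5):dx=+2,dy=+8->C; (4,6):dx=+3,dy=+6->C
  (4,7):dx=+5,dy=+10->C; (4,8):dx=+1,dy=+1->C; (5,6):dx=+1,dy=-2->D; (5,7):dx=+3,dy=+2->C
  (5,8):dx=-1,dy=-7->C; (6,7):dx=+2,dy=+4->C; (6,8):dx=-2,dy=-5->C; (7,8):dx=-4,dy=-9->C
Step 2: C = 25, D = 3, total pairs = 28.
Step 3: tau = (C - D)/(n(n-1)/2) = (25 - 3)/28 = 0.785714.
Step 4: Exact two-sided p-value (enumerate n! = 40320 permutations of y under H0): p = 0.005506.
Step 5: alpha = 0.05. reject H0.

tau_b = 0.7857 (C=25, D=3), p = 0.005506, reject H0.


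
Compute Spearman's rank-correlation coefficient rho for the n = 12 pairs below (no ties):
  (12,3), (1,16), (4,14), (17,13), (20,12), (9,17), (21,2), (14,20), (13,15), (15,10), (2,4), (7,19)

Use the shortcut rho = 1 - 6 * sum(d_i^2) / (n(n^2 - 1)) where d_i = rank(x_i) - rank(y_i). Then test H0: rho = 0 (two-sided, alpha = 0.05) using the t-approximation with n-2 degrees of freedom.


Step 1: Rank x and y separately (midranks; no ties here).
rank(x): 12->6, 1->1, 4->3, 17->10, 20->11, 9->5, 21->12, 14->8, 13->7, 15->9, 2->2, 7->4
rank(y): 3->2, 16->9, 14->7, 13->6, 12->5, 17->10, 2->1, 20->12, 15->8, 10->4, 4->3, 19->11
Step 2: d_i = R_x(i) - R_y(i); compute d_i^2.
  (6-2)^2=16, (1-9)^2=64, (3-7)^2=16, (10-6)^2=16, (11-5)^2=36, (5-10)^2=25, (12-1)^2=121, (8-12)^2=16, (7-8)^2=1, (9-4)^2=25, (2-3)^2=1, (4-11)^2=49
sum(d^2) = 386.
Step 3: rho = 1 - 6*386 / (12*(12^2 - 1)) = 1 - 2316/1716 = -0.349650.
Step 4: Under H0, t = rho * sqrt((n-2)/(1-rho^2)) = -1.1802 ~ t(10).
Step 5: Two-sided p-value from the t-distribution with 10 df = 0.265239.
Step 6: alpha = 0.05. fail to reject H0.

rho = -0.3497, p = 0.265239, fail to reject H0 at alpha = 0.05.


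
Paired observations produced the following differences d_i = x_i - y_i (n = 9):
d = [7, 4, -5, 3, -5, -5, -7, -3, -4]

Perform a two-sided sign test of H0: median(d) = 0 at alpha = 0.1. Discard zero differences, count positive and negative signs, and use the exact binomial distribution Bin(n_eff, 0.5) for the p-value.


Step 1: Discard zero differences. Original n = 9; n_eff = number of nonzero differences = 9.
Nonzero differences (with sign): +7, +4, -5, +3, -5, -5, -7, -3, -4
Step 2: Count signs: positive = 3, negative = 6.
Step 3: Under H0: P(positive) = 0.5, so the number of positives S ~ Bin(9, 0.5).
Step 4: Two-sided exact p-value = sum of Bin(9,0.5) probabilities at or below the observed probability = 0.507812.
Step 5: alpha = 0.1. fail to reject H0.

n_eff = 9, pos = 3, neg = 6, p = 0.507812, fail to reject H0.


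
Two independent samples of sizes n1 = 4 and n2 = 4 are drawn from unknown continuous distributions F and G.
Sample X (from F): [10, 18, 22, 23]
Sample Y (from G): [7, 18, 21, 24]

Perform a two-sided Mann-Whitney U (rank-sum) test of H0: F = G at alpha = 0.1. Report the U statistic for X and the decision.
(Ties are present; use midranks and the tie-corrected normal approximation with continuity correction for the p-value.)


Step 1: Combine and sort all 8 observations; assign midranks.
sorted (value, group): (7,Y), (10,X), (18,X), (18,Y), (21,Y), (22,X), (23,X), (24,Y)
ranks: 7->1, 10->2, 18->3.5, 18->3.5, 21->5, 22->6, 23->7, 24->8
Step 2: Rank sum for X: R1 = 2 + 3.5 + 6 + 7 = 18.5.
Step 3: U_X = R1 - n1(n1+1)/2 = 18.5 - 4*5/2 = 18.5 - 10 = 8.5.
       U_Y = n1*n2 - U_X = 16 - 8.5 = 7.5.
Step 4: Ties are present, so use the tie-corrected normal approximation (with continuity correction) for the p-value.
Step 5: p-value = 1.000000; compare to alpha = 0.1. fail to reject H0.

U_X = 8.5, p = 1.000000, fail to reject H0 at alpha = 0.1.


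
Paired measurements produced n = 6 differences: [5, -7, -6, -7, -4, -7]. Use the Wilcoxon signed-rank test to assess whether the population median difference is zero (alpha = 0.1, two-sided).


Step 1: Drop any zero differences (none here) and take |d_i|.
|d| = [5, 7, 6, 7, 4, 7]
Step 2: Midrank |d_i| (ties get averaged ranks).
ranks: |5|->2, |7|->5, |6|->3, |7|->5, |4|->1, |7|->5
Step 3: Attach original signs; sum ranks with positive sign and with negative sign.
W+ = 2 = 2
W- = 5 + 3 + 5 + 1 + 5 = 19
(Check: W+ + W- = 21 should equal n(n+1)/2 = 21.)
Step 4: Test statistic W = min(W+, W-) = 2.
Step 5: Ties in |d|, so use the tie-corrected normal approximation.
        E[W] = n(n+1)/4 = 6*7/4 = 10.5.
        Tie groups: |d|=7 (t=3); sum(t^3 - t) = 24.
        Var[W] = n(n+1)(2n+1)/24 - sum(t^3-t)/48 = 546/24 - 24/48 = 22.25.
        z = (W - E[W]) / sqrt(Var[W]) = (2 - 10.5) / 4.7170 = -1.8020.
        Two-sided p = 2*Phi(z) = 0.071546.
Step 6: alpha = 0.1. reject H0.

W+ = 2, W- = 19, W = min = 2, p = 0.071546, reject H0.


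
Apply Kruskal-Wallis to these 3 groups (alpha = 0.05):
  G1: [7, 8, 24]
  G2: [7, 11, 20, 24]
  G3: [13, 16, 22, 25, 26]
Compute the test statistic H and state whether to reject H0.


Step 1: Combine all N = 12 observations and assign midranks.
sorted (value, group, rank): (7,G1,1.5), (7,G2,1.5), (8,G1,3), (11,G2,4), (13,G3,5), (16,G3,6), (20,G2,7), (22,G3,8), (24,G1,9.5), (24,G2,9.5), (25,G3,11), (26,G3,12)
Step 2: Sum ranks within each group.
R_1 = 14 (n_1 = 3)
R_2 = 22 (n_2 = 4)
R_3 = 42 (n_3 = 5)
Step 3: H = 12/(N(N+1)) * sum(R_i^2/n_i) - 3(N+1)
     = 12/(12*13) * (14^2/3 + 22^2/4 + 42^2/5) - 3*13
     = 0.076923 * 539.133 - 39
     = 2.471795.
Step 4: Ties present; correction factor C = 1 - 12/(12^3 - 12) = 0.993007. Corrected H = 2.471795 / 0.993007 = 2.489202.
Step 5: Under H0, H ~ chi^2(2); p-value = 0.288056.
Step 6: alpha = 0.05. fail to reject H0.

H = 2.4892, df = 2, p = 0.288056, fail to reject H0.


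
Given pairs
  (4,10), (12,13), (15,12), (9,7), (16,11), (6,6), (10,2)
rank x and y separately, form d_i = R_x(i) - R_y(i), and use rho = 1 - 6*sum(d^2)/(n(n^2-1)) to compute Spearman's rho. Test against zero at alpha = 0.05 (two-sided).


Step 1: Rank x and y separately (midranks; no ties here).
rank(x): 4->1, 12->5, 15->6, 9->3, 16->7, 6->2, 10->4
rank(y): 10->4, 13->7, 12->6, 7->3, 11->5, 6->2, 2->1
Step 2: d_i = R_x(i) - R_y(i); compute d_i^2.
  (1-4)^2=9, (5-7)^2=4, (6-6)^2=0, (3-3)^2=0, (7-5)^2=4, (2-2)^2=0, (4-1)^2=9
sum(d^2) = 26.
Step 3: rho = 1 - 6*26 / (7*(7^2 - 1)) = 1 - 156/336 = 0.535714.
Step 4: Under H0, t = rho * sqrt((n-2)/(1-rho^2)) = 1.4186 ~ t(5).
Step 5: Two-sided p-value from the t-distribution with 5 df = 0.215217.
Step 6: alpha = 0.05. fail to reject H0.

rho = 0.5357, p = 0.215217, fail to reject H0 at alpha = 0.05.


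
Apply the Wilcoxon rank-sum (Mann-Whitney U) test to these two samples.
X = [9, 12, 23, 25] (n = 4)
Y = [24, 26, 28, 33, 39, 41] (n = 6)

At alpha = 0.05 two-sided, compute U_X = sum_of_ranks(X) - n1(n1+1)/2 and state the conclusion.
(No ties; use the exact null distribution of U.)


Step 1: Combine and sort all 10 observations; assign midranks.
sorted (value, group): (9,X), (12,X), (23,X), (24,Y), (25,X), (26,Y), (28,Y), (33,Y), (39,Y), (41,Y)
ranks: 9->1, 12->2, 23->3, 24->4, 25->5, 26->6, 28->7, 33->8, 39->9, 41->10
Step 2: Rank sum for X: R1 = 1 + 2 + 3 + 5 = 11.
Step 3: U_X = R1 - n1(n1+1)/2 = 11 - 4*5/2 = 11 - 10 = 1.
       U_Y = n1*n2 - U_X = 24 - 1 = 23.
Step 4: No ties, so the exact null distribution of U (based on enumerating the C(10,4) = 210 equally likely rank assignments) gives the two-sided p-value.
Step 5: p-value = 0.019048; compare to alpha = 0.05. reject H0.

U_X = 1, p = 0.019048, reject H0 at alpha = 0.05.


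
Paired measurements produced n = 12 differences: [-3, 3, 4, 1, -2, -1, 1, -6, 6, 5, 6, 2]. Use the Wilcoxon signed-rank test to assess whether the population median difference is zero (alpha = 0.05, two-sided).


Step 1: Drop any zero differences (none here) and take |d_i|.
|d| = [3, 3, 4, 1, 2, 1, 1, 6, 6, 5, 6, 2]
Step 2: Midrank |d_i| (ties get averaged ranks).
ranks: |3|->6.5, |3|->6.5, |4|->8, |1|->2, |2|->4.5, |1|->2, |1|->2, |6|->11, |6|->11, |5|->9, |6|->11, |2|->4.5
Step 3: Attach original signs; sum ranks with positive sign and with negative sign.
W+ = 6.5 + 8 + 2 + 2 + 11 + 9 + 11 + 4.5 = 54
W- = 6.5 + 4.5 + 2 + 11 = 24
(Check: W+ + W- = 78 should equal n(n+1)/2 = 78.)
Step 4: Test statistic W = min(W+, W-) = 24.
Step 5: Ties in |d|, so use the tie-corrected normal approximation.
        E[W] = n(n+1)/4 = 12*13/4 = 39.
        Tie groups: |d|=1 (t=3), |d|=2 (t=2), |d|=3 (t=2), |d|=6 (t=3); sum(t^3 - t) = 60.
        Var[W] = n(n+1)(2n+1)/24 - sum(t^3-t)/48 = 3900/24 - 60/48 = 161.25.
        z = (W - E[W]) / sqrt(Var[W]) = (24 - 39) / 12.6984 = -1.1812.
        Two-sided p = 2*Phi(z) = 0.237504.
Step 6: alpha = 0.05. fail to reject H0.

W+ = 54, W- = 24, W = min = 24, p = 0.237504, fail to reject H0.


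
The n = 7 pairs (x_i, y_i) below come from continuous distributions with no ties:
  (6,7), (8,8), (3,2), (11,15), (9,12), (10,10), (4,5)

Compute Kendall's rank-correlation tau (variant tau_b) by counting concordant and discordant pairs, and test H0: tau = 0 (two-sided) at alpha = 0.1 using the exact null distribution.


Step 1: Enumerate the 21 unordered pairs (i,j) with i<j and classify each by sign(x_j-x_i) * sign(y_j-y_i).
  (1,2):dx=+2,dy=+1->C; (1,3):dx=-3,dy=-5->C; (1,4):dx=+5,dy=+8->C; (1,5):dx=+3,dy=+5->C
  (1,6):dx=+4,dy=+3->C; (1,7):dx=-2,dy=-2->C; (2,3):dx=-5,dy=-6->C; (2,4):dx=+3,dy=+7->C
  (2,5):dx=+1,dy=+4->C; (2,6):dx=+2,dy=+2->C; (2,7):dx=-4,dy=-3->C; (3,4):dx=+8,dy=+13->C
  (3,5):dx=+6,dy=+10->C; (3,6):dx=+7,dy=+8->C; (3,7):dx=+1,dy=+3->C; (4,5):dx=-2,dy=-3->C
  (4,6):dx=-1,dy=-5->C; (4,7):dx=-7,dy=-10->C; (5,6):dx=+1,dy=-2->D; (5,7):dx=-5,dy=-7->C
  (6,7):dx=-6,dy=-5->C
Step 2: C = 20, D = 1, total pairs = 21.
Step 3: tau = (C - D)/(n(n-1)/2) = (20 - 1)/21 = 0.904762.
Step 4: Exact two-sided p-value (enumerate n! = 5040 permutations of y under H0): p = 0.002778.
Step 5: alpha = 0.1. reject H0.

tau_b = 0.9048 (C=20, D=1), p = 0.002778, reject H0.


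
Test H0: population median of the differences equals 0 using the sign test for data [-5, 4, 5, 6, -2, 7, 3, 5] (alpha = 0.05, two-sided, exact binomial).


Step 1: Discard zero differences. Original n = 8; n_eff = number of nonzero differences = 8.
Nonzero differences (with sign): -5, +4, +5, +6, -2, +7, +3, +5
Step 2: Count signs: positive = 6, negative = 2.
Step 3: Under H0: P(positive) = 0.5, so the number of positives S ~ Bin(8, 0.5).
Step 4: Two-sided exact p-value = sum of Bin(8,0.5) probabilities at or below the observed probability = 0.289062.
Step 5: alpha = 0.05. fail to reject H0.

n_eff = 8, pos = 6, neg = 2, p = 0.289062, fail to reject H0.


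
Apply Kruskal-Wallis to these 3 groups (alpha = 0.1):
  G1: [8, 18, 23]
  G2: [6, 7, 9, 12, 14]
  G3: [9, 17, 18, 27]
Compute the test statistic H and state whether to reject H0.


Step 1: Combine all N = 12 observations and assign midranks.
sorted (value, group, rank): (6,G2,1), (7,G2,2), (8,G1,3), (9,G2,4.5), (9,G3,4.5), (12,G2,6), (14,G2,7), (17,G3,8), (18,G1,9.5), (18,G3,9.5), (23,G1,11), (27,G3,12)
Step 2: Sum ranks within each group.
R_1 = 23.5 (n_1 = 3)
R_2 = 20.5 (n_2 = 5)
R_3 = 34 (n_3 = 4)
Step 3: H = 12/(N(N+1)) * sum(R_i^2/n_i) - 3(N+1)
     = 12/(12*13) * (23.5^2/3 + 20.5^2/5 + 34^2/4) - 3*13
     = 0.076923 * 557.133 - 39
     = 3.856410.
Step 4: Ties present; correction factor C = 1 - 12/(12^3 - 12) = 0.993007. Corrected H = 3.856410 / 0.993007 = 3.883568.
Step 5: Under H0, H ~ chi^2(2); p-value = 0.143448.
Step 6: alpha = 0.1. fail to reject H0.

H = 3.8836, df = 2, p = 0.143448, fail to reject H0.


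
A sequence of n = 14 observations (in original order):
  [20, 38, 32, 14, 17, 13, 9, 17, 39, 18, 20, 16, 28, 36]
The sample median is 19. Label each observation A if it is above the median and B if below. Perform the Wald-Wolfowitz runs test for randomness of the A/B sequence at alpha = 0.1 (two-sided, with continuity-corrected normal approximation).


Step 1: Compute median = 19; label A = above, B = below.
Labels in order: AAABBBBBABABAA  (n_A = 7, n_B = 7)
Step 2: Count runs R = 7.
Step 3: Under H0 (random ordering), E[R] = 2*n_A*n_B/(n_A+n_B) + 1 = 2*7*7/14 + 1 = 8.0000.
        Var[R] = 2*n_A*n_B*(2*n_A*n_B - n_A - n_B) / ((n_A+n_B)^2 * (n_A+n_B-1)) = 8232/2548 = 3.2308.
        SD[R] = 1.7974.
Step 4: Continuity-corrected z = (R + 0.5 - E[R]) / SD[R] = (7 + 0.5 - 8.0000) / 1.7974 = -0.2782.
Step 5: Two-sided p-value via normal approximation = 2*(1 - Phi(|z|)) = 0.780879.
Step 6: alpha = 0.1. fail to reject H0.

R = 7, z = -0.2782, p = 0.780879, fail to reject H0.


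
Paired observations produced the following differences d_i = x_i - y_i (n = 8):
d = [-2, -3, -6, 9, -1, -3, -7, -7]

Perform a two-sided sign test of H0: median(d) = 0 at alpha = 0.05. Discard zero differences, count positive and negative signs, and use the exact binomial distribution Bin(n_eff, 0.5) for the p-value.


Step 1: Discard zero differences. Original n = 8; n_eff = number of nonzero differences = 8.
Nonzero differences (with sign): -2, -3, -6, +9, -1, -3, -7, -7
Step 2: Count signs: positive = 1, negative = 7.
Step 3: Under H0: P(positive) = 0.5, so the number of positives S ~ Bin(8, 0.5).
Step 4: Two-sided exact p-value = sum of Bin(8,0.5) probabilities at or below the observed probability = 0.070312.
Step 5: alpha = 0.05. fail to reject H0.

n_eff = 8, pos = 1, neg = 7, p = 0.070312, fail to reject H0.


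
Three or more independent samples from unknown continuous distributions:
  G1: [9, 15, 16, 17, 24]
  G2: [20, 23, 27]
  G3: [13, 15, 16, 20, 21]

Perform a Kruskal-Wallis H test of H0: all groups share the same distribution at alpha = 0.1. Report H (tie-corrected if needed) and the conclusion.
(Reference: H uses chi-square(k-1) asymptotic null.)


Step 1: Combine all N = 13 observations and assign midranks.
sorted (value, group, rank): (9,G1,1), (13,G3,2), (15,G1,3.5), (15,G3,3.5), (16,G1,5.5), (16,G3,5.5), (17,G1,7), (20,G2,8.5), (20,G3,8.5), (21,G3,10), (23,G2,11), (24,G1,12), (27,G2,13)
Step 2: Sum ranks within each group.
R_1 = 29 (n_1 = 5)
R_2 = 32.5 (n_2 = 3)
R_3 = 29.5 (n_3 = 5)
Step 3: H = 12/(N(N+1)) * sum(R_i^2/n_i) - 3(N+1)
     = 12/(13*14) * (29^2/5 + 32.5^2/3 + 29.5^2/5) - 3*14
     = 0.065934 * 694.333 - 42
     = 3.780220.
Step 4: Ties present; correction factor C = 1 - 18/(13^3 - 13) = 0.991758. Corrected H = 3.780220 / 0.991758 = 3.811634.
Step 5: Under H0, H ~ chi^2(2); p-value = 0.148701.
Step 6: alpha = 0.1. fail to reject H0.

H = 3.8116, df = 2, p = 0.148701, fail to reject H0.


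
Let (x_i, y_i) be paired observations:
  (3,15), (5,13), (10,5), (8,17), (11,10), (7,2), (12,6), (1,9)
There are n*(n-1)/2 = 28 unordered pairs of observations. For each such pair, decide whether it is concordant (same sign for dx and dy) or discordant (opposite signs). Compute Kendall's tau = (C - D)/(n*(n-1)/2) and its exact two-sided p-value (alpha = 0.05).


Step 1: Enumerate the 28 unordered pairs (i,j) with i<j and classify each by sign(x_j-x_i) * sign(y_j-y_i).
  (1,2):dx=+2,dy=-2->D; (1,3):dx=+7,dy=-10->D; (1,4):dx=+5,dy=+2->C; (1,5):dx=+8,dy=-5->D
  (1,6):dx=+4,dy=-13->D; (1,7):dx=+9,dy=-9->D; (1,8):dx=-2,dy=-6->C; (2,3):dx=+5,dy=-8->D
  (2,4):dx=+3,dy=+4->C; (2,5):dx=+6,dy=-3->D; (2,6):dx=+2,dy=-11->D; (2,7):dx=+7,dy=-7->D
  (2,8):dx=-4,dy=-4->C; (3,4):dx=-2,dy=+12->D; (3,5):dx=+1,dy=+5->C; (3,6):dx=-3,dy=-3->C
  (3,7):dx=+2,dy=+1->C; (3,8):dx=-9,dy=+4->D; (4,5):dx=+3,dy=-7->D; (4,6):dx=-1,dy=-15->C
  (4,7):dx=+4,dy=-11->D; (4,8):dx=-7,dy=-8->C; (5,6):dx=-4,dy=-8->C; (5,7):dx=+1,dy=-4->D
  (5,8):dx=-10,dy=-1->C; (6,7):dx=+5,dy=+4->C; (6,8):dx=-6,dy=+7->D; (7,8):dx=-11,dy=+3->D
Step 2: C = 12, D = 16, total pairs = 28.
Step 3: tau = (C - D)/(n(n-1)/2) = (12 - 16)/28 = -0.142857.
Step 4: Exact two-sided p-value (enumerate n! = 40320 permutations of y under H0): p = 0.719544.
Step 5: alpha = 0.05. fail to reject H0.

tau_b = -0.1429 (C=12, D=16), p = 0.719544, fail to reject H0.


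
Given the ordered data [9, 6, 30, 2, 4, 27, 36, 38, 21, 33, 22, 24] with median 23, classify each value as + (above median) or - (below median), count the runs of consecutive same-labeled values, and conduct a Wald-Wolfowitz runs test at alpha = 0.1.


Step 1: Compute median = 23; label A = above, B = below.
Labels in order: BBABBAAABABA  (n_A = 6, n_B = 6)
Step 2: Count runs R = 8.
Step 3: Under H0 (random ordering), E[R] = 2*n_A*n_B/(n_A+n_B) + 1 = 2*6*6/12 + 1 = 7.0000.
        Var[R] = 2*n_A*n_B*(2*n_A*n_B - n_A - n_B) / ((n_A+n_B)^2 * (n_A+n_B-1)) = 4320/1584 = 2.7273.
        SD[R] = 1.6514.
Step 4: Continuity-corrected z = (R - 0.5 - E[R]) / SD[R] = (8 - 0.5 - 7.0000) / 1.6514 = 0.3028.
Step 5: Two-sided p-value via normal approximation = 2*(1 - Phi(|z|)) = 0.762069.
Step 6: alpha = 0.1. fail to reject H0.

R = 8, z = 0.3028, p = 0.762069, fail to reject H0.


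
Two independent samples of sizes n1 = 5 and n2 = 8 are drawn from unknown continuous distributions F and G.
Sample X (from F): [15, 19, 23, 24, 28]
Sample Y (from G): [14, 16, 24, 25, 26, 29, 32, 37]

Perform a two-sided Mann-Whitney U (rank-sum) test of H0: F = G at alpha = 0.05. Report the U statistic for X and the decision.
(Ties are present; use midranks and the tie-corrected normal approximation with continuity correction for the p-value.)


Step 1: Combine and sort all 13 observations; assign midranks.
sorted (value, group): (14,Y), (15,X), (16,Y), (19,X), (23,X), (24,X), (24,Y), (25,Y), (26,Y), (28,X), (29,Y), (32,Y), (37,Y)
ranks: 14->1, 15->2, 16->3, 19->4, 23->5, 24->6.5, 24->6.5, 25->8, 26->9, 28->10, 29->11, 32->12, 37->13
Step 2: Rank sum for X: R1 = 2 + 4 + 5 + 6.5 + 10 = 27.5.
Step 3: U_X = R1 - n1(n1+1)/2 = 27.5 - 5*6/2 = 27.5 - 15 = 12.5.
       U_Y = n1*n2 - U_X = 40 - 12.5 = 27.5.
Step 4: Ties are present, so use the tie-corrected normal approximation (with continuity correction) for the p-value.
Step 5: p-value = 0.304842; compare to alpha = 0.05. fail to reject H0.

U_X = 12.5, p = 0.304842, fail to reject H0 at alpha = 0.05.


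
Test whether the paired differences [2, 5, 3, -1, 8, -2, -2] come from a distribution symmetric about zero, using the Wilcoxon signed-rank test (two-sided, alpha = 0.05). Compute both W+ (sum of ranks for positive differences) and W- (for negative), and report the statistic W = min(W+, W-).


Step 1: Drop any zero differences (none here) and take |d_i|.
|d| = [2, 5, 3, 1, 8, 2, 2]
Step 2: Midrank |d_i| (ties get averaged ranks).
ranks: |2|->3, |5|->6, |3|->5, |1|->1, |8|->7, |2|->3, |2|->3
Step 3: Attach original signs; sum ranks with positive sign and with negative sign.
W+ = 3 + 6 + 5 + 7 = 21
W- = 1 + 3 + 3 = 7
(Check: W+ + W- = 28 should equal n(n+1)/2 = 28.)
Step 4: Test statistic W = min(W+, W-) = 7.
Step 5: Ties in |d|, so use the tie-corrected normal approximation.
        E[W] = n(n+1)/4 = 7*8/4 = 14.
        Tie groups: |d|=2 (t=3); sum(t^3 - t) = 24.
        Var[W] = n(n+1)(2n+1)/24 - sum(t^3-t)/48 = 840/24 - 24/48 = 34.5.
        z = (W - E[W]) / sqrt(Var[W]) = (7 - 14) / 5.8737 = -1.1918.
        Two-sided p = 2*Phi(z) = 0.233356.
Step 6: alpha = 0.05. fail to reject H0.

W+ = 21, W- = 7, W = min = 7, p = 0.233356, fail to reject H0.


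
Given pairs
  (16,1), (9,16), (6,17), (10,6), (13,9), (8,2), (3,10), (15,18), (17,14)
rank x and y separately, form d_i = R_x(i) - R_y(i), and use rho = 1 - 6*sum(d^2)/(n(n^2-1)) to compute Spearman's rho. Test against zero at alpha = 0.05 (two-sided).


Step 1: Rank x and y separately (midranks; no ties here).
rank(x): 16->8, 9->4, 6->2, 10->5, 13->6, 8->3, 3->1, 15->7, 17->9
rank(y): 1->1, 16->7, 17->8, 6->3, 9->4, 2->2, 10->5, 18->9, 14->6
Step 2: d_i = R_x(i) - R_y(i); compute d_i^2.
  (8-1)^2=49, (4-7)^2=9, (2-8)^2=36, (5-3)^2=4, (6-4)^2=4, (3-2)^2=1, (1-5)^2=16, (7-9)^2=4, (9-6)^2=9
sum(d^2) = 132.
Step 3: rho = 1 - 6*132 / (9*(9^2 - 1)) = 1 - 792/720 = -0.100000.
Step 4: Under H0, t = rho * sqrt((n-2)/(1-rho^2)) = -0.2659 ~ t(7).
Step 5: Two-sided p-value from the t-distribution with 7 df = 0.797972.
Step 6: alpha = 0.05. fail to reject H0.

rho = -0.1000, p = 0.797972, fail to reject H0 at alpha = 0.05.


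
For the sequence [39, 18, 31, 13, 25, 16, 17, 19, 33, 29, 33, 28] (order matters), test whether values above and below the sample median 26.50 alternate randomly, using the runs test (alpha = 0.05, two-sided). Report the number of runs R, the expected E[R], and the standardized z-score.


Step 1: Compute median = 26.50; label A = above, B = below.
Labels in order: ABABBBBBAAAA  (n_A = 6, n_B = 6)
Step 2: Count runs R = 5.
Step 3: Under H0 (random ordering), E[R] = 2*n_A*n_B/(n_A+n_B) + 1 = 2*6*6/12 + 1 = 7.0000.
        Var[R] = 2*n_A*n_B*(2*n_A*n_B - n_A - n_B) / ((n_A+n_B)^2 * (n_A+n_B-1)) = 4320/1584 = 2.7273.
        SD[R] = 1.6514.
Step 4: Continuity-corrected z = (R + 0.5 - E[R]) / SD[R] = (5 + 0.5 - 7.0000) / 1.6514 = -0.9083.
Step 5: Two-sided p-value via normal approximation = 2*(1 - Phi(|z|)) = 0.363722.
Step 6: alpha = 0.05. fail to reject H0.

R = 5, z = -0.9083, p = 0.363722, fail to reject H0.


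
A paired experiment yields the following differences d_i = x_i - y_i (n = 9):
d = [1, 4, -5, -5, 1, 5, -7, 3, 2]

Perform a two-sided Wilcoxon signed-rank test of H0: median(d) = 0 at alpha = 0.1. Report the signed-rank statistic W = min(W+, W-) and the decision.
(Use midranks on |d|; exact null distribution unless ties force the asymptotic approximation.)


Step 1: Drop any zero differences (none here) and take |d_i|.
|d| = [1, 4, 5, 5, 1, 5, 7, 3, 2]
Step 2: Midrank |d_i| (ties get averaged ranks).
ranks: |1|->1.5, |4|->5, |5|->7, |5|->7, |1|->1.5, |5|->7, |7|->9, |3|->4, |2|->3
Step 3: Attach original signs; sum ranks with positive sign and with negative sign.
W+ = 1.5 + 5 + 1.5 + 7 + 4 + 3 = 22
W- = 7 + 7 + 9 = 23
(Check: W+ + W- = 45 should equal n(n+1)/2 = 45.)
Step 4: Test statistic W = min(W+, W-) = 22.
Step 5: Ties in |d|, so use the tie-corrected normal approximation.
        E[W] = n(n+1)/4 = 9*10/4 = 22.5.
        Tie groups: |d|=1 (t=2), |d|=5 (t=3); sum(t^3 - t) = 30.
        Var[W] = n(n+1)(2n+1)/24 - sum(t^3-t)/48 = 1710/24 - 30/48 = 70.625.
        z = (W - E[W]) / sqrt(Var[W]) = (22 - 22.5) / 8.4039 = -0.0595.
        Two-sided p = 2*Phi(z) = 0.952557.
Step 6: alpha = 0.1. fail to reject H0.

W+ = 22, W- = 23, W = min = 22, p = 0.952557, fail to reject H0.
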